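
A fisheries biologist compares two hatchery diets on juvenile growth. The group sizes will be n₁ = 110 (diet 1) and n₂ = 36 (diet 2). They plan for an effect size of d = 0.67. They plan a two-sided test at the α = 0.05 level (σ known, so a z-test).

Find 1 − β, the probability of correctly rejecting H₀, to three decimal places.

Noncentrality parameter: δ = d / √(1/n₁ + 1/n₂) = 0.67 / √(1/110 + 1/36) = 3.4894
Two-sided α = 0.05 → critical value z_{0.025} = 1.960.
Power = Φ(δ − 1.960) + Φ(−δ − 1.960) = Φ(1.529) + Φ(-5.449) = 0.9369 + 0.0000 = 0.9369.

Power ≈ 0.937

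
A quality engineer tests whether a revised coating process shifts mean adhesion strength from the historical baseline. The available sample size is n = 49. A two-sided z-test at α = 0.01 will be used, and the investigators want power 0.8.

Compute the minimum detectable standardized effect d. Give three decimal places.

d ≈ 0.488

Required noncentrality: δ = z_{0.005} + z_{0.20} = 2.576 + 0.842 = 3.417.
(The second rejection-region term Φ(−δ − z_{α/2}) is negligible and dropped.)
δ = d·√n ⇒ d = δ/√n = 3.417/√49 = 0.4882.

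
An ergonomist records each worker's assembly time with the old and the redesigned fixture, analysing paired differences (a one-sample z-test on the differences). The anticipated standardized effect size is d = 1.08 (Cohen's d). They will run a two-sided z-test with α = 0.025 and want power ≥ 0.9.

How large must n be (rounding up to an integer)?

n = 11

For power 0.9 need Φ(δ − z_{0.0125}) = 0.9, so δ = z_{0.0125} + z_{0.10} = 2.241 + 1.282 = 3.523.
(Ignoring the negligible lower-tail rejection probability gives the usual closed-form inversion.)
δ = d·√n ⇒ n = (δ/d)² = (3.523 / 1.08)² = 10.64.
Round up to the next whole unit.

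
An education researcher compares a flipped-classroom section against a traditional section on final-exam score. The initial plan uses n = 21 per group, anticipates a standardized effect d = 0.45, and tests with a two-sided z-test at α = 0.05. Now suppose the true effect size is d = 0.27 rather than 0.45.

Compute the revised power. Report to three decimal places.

Power ≈ 0.141

With d = 0.27: δ = d·√(n/2) = 0.27 × √(21/2) = 0.8749. Critical value z_{0.025} = 1.960.
Revised power = Φ(δ − 1.960) + Φ(−δ − 1.960) = Φ(-1.085) + Φ(-2.835) = 0.1389 + 0.0023 = 0.1412.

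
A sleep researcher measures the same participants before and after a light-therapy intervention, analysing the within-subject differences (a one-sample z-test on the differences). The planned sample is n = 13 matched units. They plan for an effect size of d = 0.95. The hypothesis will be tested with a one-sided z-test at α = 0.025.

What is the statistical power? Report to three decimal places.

Power ≈ 0.929

Noncentrality parameter: δ = d·√n = 0.95 × √13 = 3.4253
Critical value for a one-sided test at α = 0.025: z_α = 1.960.
Power = Φ(δ − 1.960) = Φ(1.465) = 0.9286.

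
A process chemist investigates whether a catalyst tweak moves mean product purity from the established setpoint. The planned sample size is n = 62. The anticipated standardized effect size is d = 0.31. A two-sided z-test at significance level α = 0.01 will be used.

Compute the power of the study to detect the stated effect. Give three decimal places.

Power ≈ 0.446

Noncentrality parameter: δ = d·√n = 0.31 × √62 = 2.4409
Two-sided α = 0.01 → critical value z_{0.005} = 2.576.
Power = Φ(δ − 2.576) + Φ(−δ − 2.576) = Φ(-0.135) + Φ(-5.017) = 0.4464 + 0.0000 = 0.4464.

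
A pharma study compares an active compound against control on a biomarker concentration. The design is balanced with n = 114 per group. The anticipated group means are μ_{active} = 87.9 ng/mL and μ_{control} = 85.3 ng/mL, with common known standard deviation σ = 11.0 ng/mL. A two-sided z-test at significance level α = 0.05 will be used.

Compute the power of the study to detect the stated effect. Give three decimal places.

Standardized effect: d = |μ_{active} − μ_{control}| / σ = |87.9 − 85.3| / 11.0 = 0.2364
Noncentrality parameter: δ = d·√(n/2) = 0.2364 × √(114/2) = 1.7845
Critical value for a two-sided test at α = 0.05: z_{α/2} = 1.960.
Power = Φ(δ − 1.960) + Φ(−δ − 1.960) = Φ(-0.175) + Φ(-3.744) = 0.4304 + 0.0001 = 0.4305.

Power ≈ 0.430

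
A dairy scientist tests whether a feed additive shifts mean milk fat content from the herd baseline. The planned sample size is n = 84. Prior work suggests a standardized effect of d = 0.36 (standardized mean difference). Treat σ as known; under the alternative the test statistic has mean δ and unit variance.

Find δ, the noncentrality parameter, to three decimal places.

δ ≈ 3.299

The noncentrality parameter scales effect size by the design's sample-size factor: δ = d·√n = 0.36 × √84 = 3.2995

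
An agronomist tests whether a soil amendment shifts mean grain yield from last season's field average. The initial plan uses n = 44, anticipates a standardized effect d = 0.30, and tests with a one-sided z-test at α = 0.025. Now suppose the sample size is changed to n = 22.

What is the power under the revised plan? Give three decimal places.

Power ≈ 0.290

With n = 22: δ = d·√n = 0.30 × √22 = 1.4071. Critical value z_{0.025} = 1.960.
Revised power = Φ(δ − 1.960) = Φ(-0.553) = 0.2902.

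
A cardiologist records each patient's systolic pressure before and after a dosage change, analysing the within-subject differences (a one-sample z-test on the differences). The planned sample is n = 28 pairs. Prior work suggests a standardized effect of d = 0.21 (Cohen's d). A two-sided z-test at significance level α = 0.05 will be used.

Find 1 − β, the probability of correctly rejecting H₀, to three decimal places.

Noncentrality parameter: δ = d·√n = 0.21 × √28 = 1.1112
Two-sided α = 0.05 → critical value z_{0.025} = 1.960.
Power = Φ(δ − 1.960) + Φ(−δ − 1.960) = Φ(-0.849) + Φ(-3.071) = 0.1980 + 0.0011 = 0.1991.

Power ≈ 0.199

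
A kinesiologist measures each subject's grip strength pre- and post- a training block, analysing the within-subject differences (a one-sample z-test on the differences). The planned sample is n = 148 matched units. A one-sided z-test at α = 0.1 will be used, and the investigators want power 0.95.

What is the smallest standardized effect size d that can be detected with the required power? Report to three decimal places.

Need Φ(δ − 1.282) = 0.95, so δ = 1.282 + 1.645 = 2.926.
δ = d·√n ⇒ d = δ/√n = 2.926/√148 = 0.2405.

d ≈ 0.241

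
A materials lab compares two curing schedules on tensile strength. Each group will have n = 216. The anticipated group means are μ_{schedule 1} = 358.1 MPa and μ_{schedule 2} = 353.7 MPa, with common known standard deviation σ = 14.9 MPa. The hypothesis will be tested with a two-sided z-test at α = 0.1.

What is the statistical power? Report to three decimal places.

Standardized effect: d = |μ_{schedule 1} − μ_{schedule 2}| / σ = |358.1 − 353.7| / 14.9 = 0.2953
Noncentrality parameter: δ = d·√(n/2) = 0.2953 × √(216/2) = 3.0689
Two-sided α = 0.1 → critical value z_{0.05} = 1.645.
Power = Φ(δ − 1.645) + Φ(−δ − 1.645) = Φ(1.424) + Φ(-4.714) = 0.9228 + 0.0000 = 0.9228.

Power ≈ 0.923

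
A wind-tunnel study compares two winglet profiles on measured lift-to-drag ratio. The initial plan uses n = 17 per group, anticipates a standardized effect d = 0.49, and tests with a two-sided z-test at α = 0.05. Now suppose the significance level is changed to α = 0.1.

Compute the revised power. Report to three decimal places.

δ = d·√(n/2) = 0.49 × √(17/2) = 1.4286 (unchanged). New critical value: z_{0.05} = 1.645.
Revised power = Φ(δ − 1.645) + Φ(−δ − 1.645) = Φ(-0.216) + Φ(-3.073) = 0.4144 + 0.0011 = 0.4154.

Power ≈ 0.415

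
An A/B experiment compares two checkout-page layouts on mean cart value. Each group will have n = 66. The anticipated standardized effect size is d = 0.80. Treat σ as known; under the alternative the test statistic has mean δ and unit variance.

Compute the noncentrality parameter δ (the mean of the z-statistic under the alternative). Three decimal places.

The noncentrality parameter scales effect size by the design's sample-size factor: δ = d·√(n/2) = 0.80 × √(66/2) = 4.5957

δ ≈ 4.596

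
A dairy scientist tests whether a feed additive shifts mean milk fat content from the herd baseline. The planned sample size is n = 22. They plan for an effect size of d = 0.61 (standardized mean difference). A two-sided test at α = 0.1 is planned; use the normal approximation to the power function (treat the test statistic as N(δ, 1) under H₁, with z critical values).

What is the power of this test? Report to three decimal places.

Power ≈ 0.888

Noncentrality parameter: δ = d·√n = 0.61 × √22 = 2.8612
Two-sided α = 0.1 → critical value z_{0.05} = 1.645.
Power = Φ(δ − 1.645) + Φ(−δ − 1.645) = Φ(1.216) + Φ(-4.506) = 0.8881 + 0.0000 = 0.8881.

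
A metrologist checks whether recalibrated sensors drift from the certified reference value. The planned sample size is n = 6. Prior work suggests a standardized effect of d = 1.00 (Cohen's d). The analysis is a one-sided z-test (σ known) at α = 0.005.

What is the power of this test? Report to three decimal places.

Noncentrality parameter: δ = d·√n = 1.00 × √6 = 2.4495
One-sided α = 0.005 → critical value z_{0.005} = 2.576.
Power = P(Z > 2.576 − δ) = Φ(-0.126) = 0.4497.

Power ≈ 0.450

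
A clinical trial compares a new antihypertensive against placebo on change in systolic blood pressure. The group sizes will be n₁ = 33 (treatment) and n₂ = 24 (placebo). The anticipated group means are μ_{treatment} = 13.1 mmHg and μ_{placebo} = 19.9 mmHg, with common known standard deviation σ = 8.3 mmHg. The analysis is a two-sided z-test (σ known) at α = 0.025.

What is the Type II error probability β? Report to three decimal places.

β ≈ 0.208

Standardized effect: d = |μ_{treatment} − μ_{placebo}| / σ = |13.1 − 19.9| / 8.3 = 0.8193
Noncentrality parameter: δ = d / √(1/n₁ + 1/n₂) = 0.8193 / √(1/33 + 1/24) = 3.0539
Critical value for a two-sided test at α = 0.025: z_{α/2} = 2.241.
Power = Φ(δ − 2.241) + Φ(−δ − 2.241) = Φ(0.813) + Φ(-5.295) = 0.7917 + 0.0000 = 0.7917.
Type II error: β = 1 − power = 1 − 0.7917 = 0.2083.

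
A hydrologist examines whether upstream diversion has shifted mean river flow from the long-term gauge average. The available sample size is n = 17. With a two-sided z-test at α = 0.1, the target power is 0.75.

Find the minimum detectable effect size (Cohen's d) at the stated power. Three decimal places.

Required noncentrality: δ = z_{0.05} + z_{0.25} = 1.645 + 0.674 = 2.319.
(Lower-tail contribution to power is negligible for δ > 0.)
δ = d·√n ⇒ d = δ/√n = 2.319/√17 = 0.5625.

d ≈ 0.563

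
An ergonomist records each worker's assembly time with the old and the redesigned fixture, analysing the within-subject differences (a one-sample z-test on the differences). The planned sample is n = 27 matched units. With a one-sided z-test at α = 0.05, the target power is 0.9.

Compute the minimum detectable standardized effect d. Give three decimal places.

d ≈ 0.563

Required noncentrality: δ = z_{0.05} + z_{0.10} = 1.645 + 1.282 = 2.926.
δ = d·√n ⇒ d = δ/√n = 2.926/√27 = 0.5632.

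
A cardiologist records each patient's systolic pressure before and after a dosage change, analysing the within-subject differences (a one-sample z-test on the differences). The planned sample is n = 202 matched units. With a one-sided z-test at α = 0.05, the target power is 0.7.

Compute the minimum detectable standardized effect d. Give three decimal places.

d ≈ 0.153

Need Φ(δ − 1.645) = 0.7, so δ = 1.645 + 0.524 = 2.169.
δ = d·√n ⇒ d = δ/√n = 2.169/√202 = 0.1526.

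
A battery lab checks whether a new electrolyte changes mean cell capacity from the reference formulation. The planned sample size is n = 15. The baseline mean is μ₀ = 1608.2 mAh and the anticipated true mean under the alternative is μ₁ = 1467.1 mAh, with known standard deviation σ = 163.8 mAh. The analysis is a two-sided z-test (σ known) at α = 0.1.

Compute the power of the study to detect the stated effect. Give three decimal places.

Standardized effect: d = |μ₁ − μ₀| / σ = |1467.1 − 1608.2| / 163.8 = 0.8614
Noncentrality parameter: λ = d·√n = 0.8614 × √15 = 3.3363
Two-sided α = 0.1 → critical value z_{0.05} = 1.645.
Power = Φ(λ − 1.645) + Φ(−λ − 1.645) = Φ(1.691) + Φ(-4.981) = 0.9546 + 0.0000 = 0.9546.

Power ≈ 0.955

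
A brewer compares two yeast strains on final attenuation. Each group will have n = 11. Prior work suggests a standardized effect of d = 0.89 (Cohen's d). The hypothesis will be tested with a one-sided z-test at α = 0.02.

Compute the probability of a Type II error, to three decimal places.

β ≈ 0.487

Noncentrality parameter: δ = d·√(n/2) = 0.89 × √(11/2) = 2.0872
One-sided α = 0.02 → critical value z_{0.02} = 2.054.
Power = P(Z > 2.054 − δ) = Φ(0.033) = 0.5134.
Type II error: β = 1 − power = 1 − 0.5134 = 0.4866.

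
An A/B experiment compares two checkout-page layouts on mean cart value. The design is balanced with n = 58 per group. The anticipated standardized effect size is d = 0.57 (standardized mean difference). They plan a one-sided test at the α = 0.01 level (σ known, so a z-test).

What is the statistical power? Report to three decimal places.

Power ≈ 0.771

Noncentrality parameter: δ = d·√(n/2) = 0.57 × √(58/2) = 3.0695
Critical value for a one-sided test at α = 0.01: z_α = 2.326.
Power = P(Z > 2.326 − δ) = Φ(0.743) = 0.7713.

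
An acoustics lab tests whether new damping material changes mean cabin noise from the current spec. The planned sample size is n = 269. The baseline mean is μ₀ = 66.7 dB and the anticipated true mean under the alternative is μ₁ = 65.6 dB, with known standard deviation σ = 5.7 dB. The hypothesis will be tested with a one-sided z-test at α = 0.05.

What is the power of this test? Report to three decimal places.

Standardized effect: d = |μ₁ − μ₀| / σ = |65.6 − 66.7| / 5.7 = 0.1930
Noncentrality parameter: δ = d·√n = 0.1930 × √269 = 3.1651
Critical value for a one-sided test at α = 0.05: z_α = 1.645.
Power = P(Z > 1.645 − δ) = Φ(1.520) = 0.9358.

Power ≈ 0.936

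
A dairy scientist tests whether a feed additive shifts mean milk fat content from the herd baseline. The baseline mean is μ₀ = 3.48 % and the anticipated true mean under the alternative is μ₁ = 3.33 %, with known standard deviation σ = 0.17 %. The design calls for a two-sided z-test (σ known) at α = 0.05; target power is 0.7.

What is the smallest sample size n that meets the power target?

Standardized effect: d = |μ₁ − μ₀| / σ = |3.33 − 3.48| / 0.17 = 0.8824
For power 0.7 need Φ(δ − z_{0.025}) = 0.7, so δ = z_{0.025} + z_{0.30} = 1.960 + 0.524 = 2.484.
(For δ > 0 the lower-tail rejection region contributes negligibly to power, so the one-term inversion is standard.)
δ = d·√n ⇒ n = (δ/d)² = (2.484 / 0.8824)² = 7.93.
Rounding up, n = 8.

n = 8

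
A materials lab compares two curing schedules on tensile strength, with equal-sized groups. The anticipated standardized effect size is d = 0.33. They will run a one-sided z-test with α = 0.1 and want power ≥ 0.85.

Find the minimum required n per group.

n = 99 per group

For power 0.85 need Φ(δ − z_{0.1}) = 0.85, so δ = z_{0.1} + z_{0.15} = 1.282 + 1.036 = 2.318.
δ = d·√(n/2) ⇒ n = 2(δ/d)² = 2 × (2.318 / 0.33)² = 98.68.
Round up to the next whole unit.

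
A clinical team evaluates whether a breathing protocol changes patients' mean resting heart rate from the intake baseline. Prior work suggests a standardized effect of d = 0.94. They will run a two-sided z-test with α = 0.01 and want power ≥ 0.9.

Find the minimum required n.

n = 17

For power 0.9 need Φ(δ − z_{0.005}) = 0.9, so δ = z_{0.005} + z_{0.10} = 2.576 + 1.282 = 3.857.
(For δ > 0 the lower-tail rejection region contributes negligibly to power, so the one-term inversion is standard.)
δ = d·√n ⇒ n = (δ/d)² = (3.857 / 0.94)² = 16.84.
Rounding up, n = 17.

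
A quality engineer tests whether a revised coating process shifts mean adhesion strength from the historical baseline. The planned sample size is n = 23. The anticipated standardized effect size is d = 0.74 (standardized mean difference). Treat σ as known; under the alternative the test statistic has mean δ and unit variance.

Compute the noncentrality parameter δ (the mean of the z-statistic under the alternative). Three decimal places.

δ ≈ 3.549

The noncentrality parameter scales effect size by the design's sample-size factor: δ = d·√n = 0.74 × √23 = 3.5489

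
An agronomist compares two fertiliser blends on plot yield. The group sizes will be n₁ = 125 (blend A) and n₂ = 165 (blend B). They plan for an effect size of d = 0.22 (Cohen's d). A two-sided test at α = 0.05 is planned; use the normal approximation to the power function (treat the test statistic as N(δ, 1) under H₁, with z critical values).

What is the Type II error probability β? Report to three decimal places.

β ≈ 0.542

Noncentrality parameter: δ = d / √(1/n₁ + 1/n₂) = 0.22 / √(1/125 + 1/165) = 1.8553
Critical value for a two-sided test at α = 0.05: z_{α/2} = 1.960.
Power = Φ(δ − 1.960) + Φ(−δ − 1.960) = Φ(-0.105) + Φ(-3.815) = 0.4583 + 0.0001 = 0.4584.
Type II error: β = 1 − power = 1 − 0.4584 = 0.5416.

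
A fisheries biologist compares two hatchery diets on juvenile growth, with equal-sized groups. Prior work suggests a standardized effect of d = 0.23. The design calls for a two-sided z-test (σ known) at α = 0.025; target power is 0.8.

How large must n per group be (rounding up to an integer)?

n = 360 per group

For power 0.8 need Φ(δ − z_{0.0125}) = 0.8, so δ = z_{0.0125} + z_{0.20} = 2.241 + 0.842 = 3.083.
(For δ > 0 the lower-tail rejection region contributes negligibly to power, so the one-term inversion is standard.)
δ = d·√(n/2) ⇒ n = 2(δ/d)² = 2 × (3.083 / 0.23)² = 359.36.
Rounding up, n = 360 per group.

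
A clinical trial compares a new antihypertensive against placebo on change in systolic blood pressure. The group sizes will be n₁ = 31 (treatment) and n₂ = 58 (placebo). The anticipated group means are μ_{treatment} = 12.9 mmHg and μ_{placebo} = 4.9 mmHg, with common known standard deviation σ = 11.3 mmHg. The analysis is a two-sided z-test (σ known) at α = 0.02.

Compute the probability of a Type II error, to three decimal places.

Standardized effect: d = |μ_{treatment} − μ_{placebo}| / σ = |12.9 − 4.9| / 11.3 = 0.7080
Noncentrality parameter: δ = d / √(1/n₁ + 1/n₂) = 0.7080 / √(1/31 + 1/58) = 3.1821
Critical value for a two-sided test at α = 0.02: z_{α/2} = 2.326.
Power = Φ(δ − 2.326) + Φ(−δ − 2.326) = Φ(0.856) + Φ(-5.508) = 0.8039 + 0.0000 = 0.8039.
Type II error: β = 1 − power = 1 − 0.8039 = 0.1961.

β ≈ 0.196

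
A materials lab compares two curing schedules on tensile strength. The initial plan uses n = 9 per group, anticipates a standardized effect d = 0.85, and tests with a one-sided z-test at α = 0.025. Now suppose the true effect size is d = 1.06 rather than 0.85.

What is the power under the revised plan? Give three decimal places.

With d = 1.06: δ = d·√(n/2) = 1.06 × √(9/2) = 2.2486. Critical value z_{0.025} = 1.960.
Revised power = Φ(δ − 1.960) = Φ(0.289) = 0.6136.

Power ≈ 0.614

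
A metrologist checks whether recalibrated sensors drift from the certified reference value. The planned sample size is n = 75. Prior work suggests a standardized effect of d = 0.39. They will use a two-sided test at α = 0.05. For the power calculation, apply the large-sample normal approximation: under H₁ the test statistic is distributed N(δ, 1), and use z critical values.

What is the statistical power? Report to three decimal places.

Noncentrality parameter: δ = d·√n = 0.39 × √75 = 3.3775
Critical value for a two-sided test at α = 0.05: z_{α/2} = 1.960.
Power = Φ(δ − 1.960) + Φ(−δ − 1.960) = Φ(1.418) + Φ(-5.337) = 0.9218 + 0.0000 = 0.9218.

Power ≈ 0.922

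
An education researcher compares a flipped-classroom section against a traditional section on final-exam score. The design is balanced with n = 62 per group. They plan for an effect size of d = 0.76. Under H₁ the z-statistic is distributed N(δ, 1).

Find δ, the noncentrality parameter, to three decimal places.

δ ≈ 4.232

δ = d·√(n/2) = 0.76 × √(62/2) = 4.2315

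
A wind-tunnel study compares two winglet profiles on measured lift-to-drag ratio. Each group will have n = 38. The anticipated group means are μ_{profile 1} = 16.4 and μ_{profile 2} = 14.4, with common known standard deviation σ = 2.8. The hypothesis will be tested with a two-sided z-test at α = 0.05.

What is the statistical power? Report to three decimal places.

Standardized effect: d = |μ_{profile 1} − μ_{profile 2}| / σ = |16.4 − 14.4| / 2.8 = 0.7143
Noncentrality parameter: δ = d·√(n/2) = 0.7143 × √(38/2) = 3.1135
Two-sided α = 0.05 → critical value z_{0.025} = 1.960.
Power = Φ(δ − 1.960) + Φ(−δ − 1.960) = Φ(1.154) + Φ(-5.073) = 0.8757 + 0.0000 = 0.8757.

Power ≈ 0.876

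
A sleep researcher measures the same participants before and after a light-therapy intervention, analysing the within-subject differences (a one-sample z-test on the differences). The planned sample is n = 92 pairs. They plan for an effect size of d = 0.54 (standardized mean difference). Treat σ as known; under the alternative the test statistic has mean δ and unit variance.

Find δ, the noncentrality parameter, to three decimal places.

δ = d·√n = 0.54 × √92 = 5.1795

δ ≈ 5.179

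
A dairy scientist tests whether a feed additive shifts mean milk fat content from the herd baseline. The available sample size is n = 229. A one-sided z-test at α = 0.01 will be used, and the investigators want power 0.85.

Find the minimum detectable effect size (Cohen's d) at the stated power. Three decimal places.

d ≈ 0.222

Required noncentrality: δ = z_{0.01} + z_{0.15} = 2.326 + 1.036 = 3.363.
δ = d·√n ⇒ d = δ/√n = 3.363/√229 = 0.2222.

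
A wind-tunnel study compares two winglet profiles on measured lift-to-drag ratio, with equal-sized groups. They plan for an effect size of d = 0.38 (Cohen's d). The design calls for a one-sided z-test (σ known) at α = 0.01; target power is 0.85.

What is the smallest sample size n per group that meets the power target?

For power 0.85 need Φ(δ − z_{0.01}) = 0.85, so δ = z_{0.01} + z_{0.15} = 2.326 + 1.036 = 3.363.
δ = d·√(n/2) ⇒ n = 2(δ/d)² = 2 × (3.363 / 0.38)² = 156.62.
Rounding up, n = 157 per group.

n = 157 per group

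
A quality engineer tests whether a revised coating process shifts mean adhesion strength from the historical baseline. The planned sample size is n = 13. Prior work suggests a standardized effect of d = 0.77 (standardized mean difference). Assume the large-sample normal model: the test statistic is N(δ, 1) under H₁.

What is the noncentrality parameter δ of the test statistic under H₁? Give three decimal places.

δ ≈ 2.776

δ = d·√n = 0.77 × √13 = 2.7763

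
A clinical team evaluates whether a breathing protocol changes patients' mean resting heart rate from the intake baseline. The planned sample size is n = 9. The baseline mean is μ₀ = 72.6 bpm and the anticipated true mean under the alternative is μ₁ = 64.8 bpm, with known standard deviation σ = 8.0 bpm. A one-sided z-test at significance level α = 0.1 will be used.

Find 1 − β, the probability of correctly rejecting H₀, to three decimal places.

Standardized effect: d = |μ₁ − μ₀| / σ = |64.8 − 72.6| / 8.0 = 0.9750
Noncentrality parameter: δ = d·√n = 0.9750 × √9 = 2.9250
Critical value for a one-sided test at α = 0.1: z_α = 1.282.
Power = P(Z > 1.282 − δ) = Φ(1.643) = 0.9499.

Power ≈ 0.950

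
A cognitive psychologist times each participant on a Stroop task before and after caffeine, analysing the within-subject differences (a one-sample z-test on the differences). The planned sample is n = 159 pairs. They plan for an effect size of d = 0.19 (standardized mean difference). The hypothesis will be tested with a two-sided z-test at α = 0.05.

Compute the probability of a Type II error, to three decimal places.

β ≈ 0.331

Noncentrality parameter: δ = d·√n = 0.19 × √159 = 2.3958
Critical value for a two-sided test at α = 0.05: z_{α/2} = 1.960.
Power = Φ(δ − 1.960) + Φ(−δ − 1.960) = Φ(0.436) + Φ(-4.356) = 0.6685 + 0.0000 = 0.6685.
Type II error: β = 1 − power = 1 − 0.6685 = 0.3315.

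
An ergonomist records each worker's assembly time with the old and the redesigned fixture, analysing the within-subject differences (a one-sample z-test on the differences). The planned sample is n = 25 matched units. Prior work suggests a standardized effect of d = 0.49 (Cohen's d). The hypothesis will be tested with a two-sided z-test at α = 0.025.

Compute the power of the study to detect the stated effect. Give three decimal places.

Noncentrality parameter: δ = d·√n = 0.49 × √25 = 2.4500
Two-sided α = 0.025 → critical value z_{0.0125} = 2.241.
Power = Φ(δ − 2.241) + Φ(−δ − 2.241) = Φ(0.209) + Φ(-4.691) = 0.5826 + 0.0000 = 0.5826.

Power ≈ 0.583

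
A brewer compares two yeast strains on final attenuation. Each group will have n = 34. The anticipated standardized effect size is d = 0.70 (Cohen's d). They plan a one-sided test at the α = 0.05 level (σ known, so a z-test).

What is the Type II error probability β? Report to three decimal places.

β ≈ 0.107

Noncentrality parameter: λ = d·√(n/2) = 0.70 × √(34/2) = 2.8862
One-sided α = 0.05 → critical value z_{0.05} = 1.645.
Power = Φ(λ − 1.645) = Φ(1.241) = 0.8928.
Type II error: β = 1 − power = 1 − 0.8928 = 0.1072.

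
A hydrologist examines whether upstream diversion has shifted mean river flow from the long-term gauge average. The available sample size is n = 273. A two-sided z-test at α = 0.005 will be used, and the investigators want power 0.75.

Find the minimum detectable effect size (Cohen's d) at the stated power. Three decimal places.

Need Φ(δ − 2.807) = 0.75, so δ = 2.807 + 0.674 = 3.482.
(Lower-tail contribution to power is negligible for δ > 0.)
δ = d·√n ⇒ d = δ/√n = 3.482/√273 = 0.2107.

d ≈ 0.211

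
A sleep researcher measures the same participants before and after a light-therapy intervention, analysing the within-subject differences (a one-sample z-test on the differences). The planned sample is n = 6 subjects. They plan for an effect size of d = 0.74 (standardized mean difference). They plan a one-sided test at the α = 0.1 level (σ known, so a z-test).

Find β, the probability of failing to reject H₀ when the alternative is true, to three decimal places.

β ≈ 0.298

Noncentrality parameter: δ = d·√n = 0.74 × √6 = 1.8126
One-sided α = 0.1 → critical value z_{0.1} = 1.282.
Power = P(Z > 1.282 − δ) = Φ(0.531) = 0.7023.
Type II error: β = 1 − power = 1 − 0.7023 = 0.2977.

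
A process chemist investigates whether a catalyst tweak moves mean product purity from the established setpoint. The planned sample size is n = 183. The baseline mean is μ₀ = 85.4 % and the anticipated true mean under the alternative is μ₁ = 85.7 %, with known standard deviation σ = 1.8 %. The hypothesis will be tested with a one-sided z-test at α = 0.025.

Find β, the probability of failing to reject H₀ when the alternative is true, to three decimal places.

Standardized effect: d = |μ₁ − μ₀| / σ = |85.7 − 85.4| / 1.8 = 0.1667
Noncentrality parameter: δ = d·√n = 0.1667 × √183 = 2.2546
One-sided α = 0.025 → critical value z_{0.025} = 1.960.
Power = P(Z > 1.960 − δ) = Φ(0.295) = 0.6159.
Type II error: β = 1 − power = 1 − 0.6159 = 0.3841.

β ≈ 0.384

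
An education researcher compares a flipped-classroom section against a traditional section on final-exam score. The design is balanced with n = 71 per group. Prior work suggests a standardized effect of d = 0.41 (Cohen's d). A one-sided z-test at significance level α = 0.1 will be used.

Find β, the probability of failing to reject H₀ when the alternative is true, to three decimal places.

β ≈ 0.123

Noncentrality parameter: δ = d·√(n/2) = 0.41 × √(71/2) = 2.4429
One-sided α = 0.1 → critical value z_{0.1} = 1.282.
Power = P(Z > 1.282 − δ) = Φ(1.161) = 0.8772.
Type II error: β = 1 − power = 1 − 0.8772 = 0.1228.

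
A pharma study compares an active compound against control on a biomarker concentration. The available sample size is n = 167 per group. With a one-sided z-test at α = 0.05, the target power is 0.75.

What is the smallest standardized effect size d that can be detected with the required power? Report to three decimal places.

d ≈ 0.254

Required noncentrality: δ = z_{0.05} + z_{0.25} = 1.645 + 0.674 = 2.319.
δ = d·√(n/2) ⇒ d = δ/√(n/2) = 2.319/√(167/2) = 0.2538.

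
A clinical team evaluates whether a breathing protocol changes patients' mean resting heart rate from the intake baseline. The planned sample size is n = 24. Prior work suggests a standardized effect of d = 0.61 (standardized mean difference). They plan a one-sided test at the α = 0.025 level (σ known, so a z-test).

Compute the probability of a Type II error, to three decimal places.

Noncentrality parameter: δ = d·√n = 0.61 × √24 = 2.9884
Critical value for a one-sided test at α = 0.025: z_α = 1.960.
Power = P(Z > 1.960 − δ) = Φ(1.028) = 0.8481.
Type II error: β = 1 − power = 1 − 0.8481 = 0.1519.

β ≈ 0.152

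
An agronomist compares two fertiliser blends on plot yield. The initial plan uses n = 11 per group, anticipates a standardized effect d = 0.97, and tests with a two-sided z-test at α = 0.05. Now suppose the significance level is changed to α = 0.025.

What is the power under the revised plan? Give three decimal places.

δ = d·√(n/2) = 0.97 × √(11/2) = 2.2749 (unchanged). New critical value: z_{0.0125} = 2.241.
Revised power = Φ(δ − 2.241) + Φ(−δ − 2.241) = Φ(0.033) + Φ(-4.516) = 0.5133 + 0.0000 = 0.5133.

Power ≈ 0.513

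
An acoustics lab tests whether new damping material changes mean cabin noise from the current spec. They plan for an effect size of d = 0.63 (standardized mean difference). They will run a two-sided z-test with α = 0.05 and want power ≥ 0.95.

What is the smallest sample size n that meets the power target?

n = 33

Set Φ(δ − 1.960) = 0.95; then δ − 1.960 = Φ⁻¹(0.95) = 1.645, giving δ = 3.605.
(The Φ(−δ − z_{α/2}) term is vanishingly small for δ > 0 and is dropped in the standard sample-size formula.)
δ = d·√n ⇒ n = (δ/d)² = (3.605 / 0.63)² = 32.74.
Rounding up, n = 33.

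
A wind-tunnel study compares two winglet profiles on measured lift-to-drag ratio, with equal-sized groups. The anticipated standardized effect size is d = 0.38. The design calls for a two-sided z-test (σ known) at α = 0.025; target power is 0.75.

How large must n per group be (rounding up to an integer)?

n = 118 per group

Set Φ(δ − 2.241) = 0.75; then δ − 2.241 = Φ⁻¹(0.75) = 0.674, giving δ = 2.916.
(The Φ(−δ − z_{α/2}) term is vanishingly small for δ > 0 and is dropped in the standard sample-size formula.)
δ = d·√(n/2) ⇒ n = 2(δ/d)² = 2 × (2.916 / 0.38)² = 117.76.
Round up to the next whole unit.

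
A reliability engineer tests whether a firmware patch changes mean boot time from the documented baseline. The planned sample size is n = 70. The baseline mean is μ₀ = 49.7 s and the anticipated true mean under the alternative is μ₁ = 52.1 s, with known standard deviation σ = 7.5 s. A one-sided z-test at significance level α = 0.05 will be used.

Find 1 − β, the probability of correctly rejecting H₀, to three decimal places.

Standardized effect: d = |μ₁ − μ₀| / σ = |52.1 − 49.7| / 7.5 = 0.3200
Noncentrality parameter: δ = d·√n = 0.3200 × √70 = 2.6773
One-sided α = 0.05 → critical value z_{0.05} = 1.645.
Power = P(Z > 1.645 − δ) = Φ(1.032) = 0.8491.

Power ≈ 0.849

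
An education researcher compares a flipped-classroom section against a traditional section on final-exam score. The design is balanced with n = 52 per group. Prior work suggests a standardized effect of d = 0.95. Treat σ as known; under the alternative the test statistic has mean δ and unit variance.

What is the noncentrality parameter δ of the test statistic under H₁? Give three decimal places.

δ ≈ 4.844

The noncentrality parameter scales effect size by the design's sample-size factor: δ = d·√(n/2) = 0.95 × √(52/2) = 4.8441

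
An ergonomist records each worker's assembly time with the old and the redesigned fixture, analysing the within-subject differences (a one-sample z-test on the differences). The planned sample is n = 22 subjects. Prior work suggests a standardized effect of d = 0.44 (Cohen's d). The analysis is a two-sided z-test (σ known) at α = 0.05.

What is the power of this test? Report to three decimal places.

Power ≈ 0.541

Noncentrality parameter: δ = d·√n = 0.44 × √22 = 2.0638
Critical value for a two-sided test at α = 0.05: z_{α/2} = 1.960.
Power = Φ(δ − 1.960) + Φ(−δ − 1.960) = Φ(0.104) + Φ(-4.024) = 0.5413 + 0.0000 = 0.5414.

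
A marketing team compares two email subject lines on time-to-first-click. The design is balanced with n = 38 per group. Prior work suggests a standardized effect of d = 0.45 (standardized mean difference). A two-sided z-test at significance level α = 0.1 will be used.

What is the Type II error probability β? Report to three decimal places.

Noncentrality parameter: δ = d·√(n/2) = 0.45 × √(38/2) = 1.9615
Critical value for a two-sided test at α = 0.1: z_{α/2} = 1.645.
Power = Φ(δ − 1.645) + Φ(−δ − 1.645) = Φ(0.317) + Φ(-3.606) = 0.6242 + 0.0002 = 0.6244.
Type II error: β = 1 − power = 1 − 0.6244 = 0.3756.

β ≈ 0.376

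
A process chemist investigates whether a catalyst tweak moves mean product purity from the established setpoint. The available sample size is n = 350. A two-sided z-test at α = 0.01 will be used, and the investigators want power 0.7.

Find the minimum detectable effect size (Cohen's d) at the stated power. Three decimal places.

Required noncentrality: δ = z_{0.005} + z_{0.30} = 2.576 + 0.524 = 3.100.
(The second rejection-region term Φ(−δ − z_{α/2}) is negligible and dropped.)
δ = d·√n ⇒ d = δ/√n = 3.100/√350 = 0.1657.

d ≈ 0.166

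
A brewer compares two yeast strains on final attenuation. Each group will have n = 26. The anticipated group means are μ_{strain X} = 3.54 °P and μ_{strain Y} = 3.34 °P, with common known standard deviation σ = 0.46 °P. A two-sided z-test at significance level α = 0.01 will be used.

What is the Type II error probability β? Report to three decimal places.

β ≈ 0.843

Standardized effect: d = |μ_{strain X} − μ_{strain Y}| / σ = |3.54 − 3.34| / 0.46 = 0.4348
Noncentrality parameter: δ = d·√(n/2) = 0.4348 × √(26/2) = 1.5676
Critical value for a two-sided test at α = 0.01: z_{α/2} = 2.576.
Power = Φ(δ − 2.576) + Φ(−δ − 2.576) = Φ(-1.008) + Φ(-4.143) = 0.1567 + 0.0000 = 0.1567.
Type II error: β = 1 − power = 1 − 0.1567 = 0.8433.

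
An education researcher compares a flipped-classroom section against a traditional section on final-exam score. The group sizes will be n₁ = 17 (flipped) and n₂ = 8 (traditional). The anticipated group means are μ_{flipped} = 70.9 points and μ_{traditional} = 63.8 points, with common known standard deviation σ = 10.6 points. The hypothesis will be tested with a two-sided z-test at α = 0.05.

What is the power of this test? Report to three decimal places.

Power ≈ 0.346

Standardized effect: d = |μ_{flipped} − μ_{traditional}| / σ = |70.9 − 63.8| / 10.6 = 0.6698
Noncentrality parameter: δ = d / √(1/n₁ + 1/n₂) = 0.6698 / √(1/17 + 1/8) = 1.5623
Critical value for a two-sided test at α = 0.05: z_{α/2} = 1.960.
Power = Φ(δ − 1.960) + Φ(−δ − 1.960) = Φ(-0.398) + Φ(-3.522) = 0.3454 + 0.0002 = 0.3456.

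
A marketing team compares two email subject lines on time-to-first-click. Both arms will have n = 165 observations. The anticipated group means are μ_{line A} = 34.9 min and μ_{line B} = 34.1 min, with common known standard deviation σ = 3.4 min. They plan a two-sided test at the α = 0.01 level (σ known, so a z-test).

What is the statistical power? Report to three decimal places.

Standardized effect: d = |μ_{line A} − μ_{line B}| / σ = |34.9 − 34.1| / 3.4 = 0.2353
Noncentrality parameter: δ = d·√(n/2) = 0.2353 × √(165/2) = 2.1372
Critical value for a two-sided test at α = 0.01: z_{α/2} = 2.576.
Power = Φ(δ − 2.576) + Φ(−δ − 2.576) = Φ(-0.439) + Φ(-4.713) = 0.3305 + 0.0000 = 0.3305.

Power ≈ 0.330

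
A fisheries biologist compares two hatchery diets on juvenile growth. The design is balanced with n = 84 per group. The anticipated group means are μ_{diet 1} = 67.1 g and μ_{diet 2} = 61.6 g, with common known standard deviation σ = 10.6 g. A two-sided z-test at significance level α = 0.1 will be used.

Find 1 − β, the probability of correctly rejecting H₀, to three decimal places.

Power ≈ 0.957

Standardized effect: d = |μ_{diet 1} − μ_{diet 2}| / σ = |67.1 − 61.6| / 10.6 = 0.5189
Noncentrality parameter: δ = d·√(n/2) = 0.5189 × √(84/2) = 3.3626
Two-sided α = 0.1 → critical value z_{0.05} = 1.645.
Power = Φ(δ − 1.645) + Φ(−δ − 1.645) = Φ(1.718) + Φ(-5.008) = 0.9571 + 0.0000 = 0.9571.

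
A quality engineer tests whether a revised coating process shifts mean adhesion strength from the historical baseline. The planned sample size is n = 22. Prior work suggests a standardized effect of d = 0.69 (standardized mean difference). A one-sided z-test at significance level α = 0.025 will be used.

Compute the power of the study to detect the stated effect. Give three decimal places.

Power ≈ 0.899

Noncentrality parameter: δ = d·√n = 0.69 × √22 = 3.2364
One-sided α = 0.025 → critical value z_{0.025} = 1.960.
Power = P(Z > 1.960 − δ) = Φ(1.276) = 0.8991.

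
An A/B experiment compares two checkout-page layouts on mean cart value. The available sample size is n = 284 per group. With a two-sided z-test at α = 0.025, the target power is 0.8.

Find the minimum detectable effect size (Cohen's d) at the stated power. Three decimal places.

Need Φ(δ − 2.241) = 0.8, so δ = 2.241 + 0.842 = 3.083.
(The second rejection-region term Φ(−δ − z_{α/2}) is negligible and dropped.)
δ = d·√(n/2) ⇒ d = δ/√(n/2) = 3.083/√(284/2) = 0.2587.

d ≈ 0.259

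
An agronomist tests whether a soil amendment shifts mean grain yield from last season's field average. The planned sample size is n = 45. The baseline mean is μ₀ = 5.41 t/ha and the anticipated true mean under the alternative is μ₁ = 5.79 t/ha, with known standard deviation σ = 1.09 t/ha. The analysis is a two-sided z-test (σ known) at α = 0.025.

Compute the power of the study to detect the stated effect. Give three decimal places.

Standardized effect: d = |μ₁ − μ₀| / σ = |5.79 − 5.41| / 1.09 = 0.3486
Noncentrality parameter: δ = d·√n = 0.3486 × √45 = 2.3386
Two-sided α = 0.025 → critical value z_{0.0125} = 2.241.
Power = Φ(δ − 2.241) + Φ(−δ − 2.241) = Φ(0.097) + Φ(-4.580) = 0.5387 + 0.0000 = 0.5387.

Power ≈ 0.539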